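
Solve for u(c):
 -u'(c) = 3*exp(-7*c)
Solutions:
 u(c) = C1 + 3*exp(-7*c)/7


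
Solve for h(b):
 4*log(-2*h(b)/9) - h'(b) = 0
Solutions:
 -Integral(1/(log(-_y) - 2*log(3) + log(2)), (_y, h(b)))/4 = C1 - b


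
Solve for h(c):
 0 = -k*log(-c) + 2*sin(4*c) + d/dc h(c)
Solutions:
 h(c) = C1 + c*k*(log(-c) - 1) + cos(4*c)/2


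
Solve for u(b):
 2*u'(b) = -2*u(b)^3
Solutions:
 u(b) = -sqrt(2)*sqrt(-1/(C1 - b))/2
 u(b) = sqrt(2)*sqrt(-1/(C1 - b))/2


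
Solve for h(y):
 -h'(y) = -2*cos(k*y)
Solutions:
 h(y) = C1 + 2*sin(k*y)/k


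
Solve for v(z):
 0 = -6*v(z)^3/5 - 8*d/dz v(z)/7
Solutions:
 v(z) = -sqrt(10)*sqrt(-1/(C1 - 21*z))
 v(z) = sqrt(10)*sqrt(-1/(C1 - 21*z))


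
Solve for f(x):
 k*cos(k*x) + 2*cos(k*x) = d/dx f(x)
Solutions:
 f(x) = C1 + sin(k*x) + 2*sin(k*x)/k


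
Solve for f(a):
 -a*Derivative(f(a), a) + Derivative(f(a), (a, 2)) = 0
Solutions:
 f(a) = C1 + C2*erfi(sqrt(2)*a/2)


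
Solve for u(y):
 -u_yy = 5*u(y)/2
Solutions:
 u(y) = C1*sin(sqrt(10)*y/2) + C2*cos(sqrt(10)*y/2)


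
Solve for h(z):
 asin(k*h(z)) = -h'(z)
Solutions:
 Integral(1/asin(_y*k), (_y, h(z))) = C1 - z


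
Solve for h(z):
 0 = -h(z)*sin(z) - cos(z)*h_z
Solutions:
 h(z) = C1*cos(z)


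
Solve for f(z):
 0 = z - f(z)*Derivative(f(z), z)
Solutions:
 f(z) = -sqrt(C1 + z^2)
 f(z) = sqrt(C1 + z^2)


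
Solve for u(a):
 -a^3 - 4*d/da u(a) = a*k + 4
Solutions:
 u(a) = C1 - a^4/16 - a^2*k/8 - a


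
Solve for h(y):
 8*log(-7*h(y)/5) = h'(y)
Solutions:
 -Integral(1/(log(-_y) - log(5) + log(7)), (_y, h(y)))/8 = C1 - y


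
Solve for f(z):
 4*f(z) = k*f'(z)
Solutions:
 f(z) = C1*exp(4*z/k)


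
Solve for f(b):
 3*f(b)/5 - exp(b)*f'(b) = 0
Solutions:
 f(b) = C1*exp(-3*exp(-b)/5)


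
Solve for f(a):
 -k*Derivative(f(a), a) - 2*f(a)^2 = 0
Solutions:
 f(a) = k/(C1*k + 2*a)


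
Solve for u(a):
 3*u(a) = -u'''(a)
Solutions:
 u(a) = C3*exp(-3^(1/3)*a) + (C1*sin(3^(5/6)*a/2) + C2*cos(3^(5/6)*a/2))*exp(3^(1/3)*a/2)


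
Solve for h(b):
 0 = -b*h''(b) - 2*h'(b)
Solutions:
 h(b) = C1 + C2/b


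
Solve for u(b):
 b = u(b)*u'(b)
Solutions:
 u(b) = -sqrt(C1 + b^2)
 u(b) = sqrt(C1 + b^2)


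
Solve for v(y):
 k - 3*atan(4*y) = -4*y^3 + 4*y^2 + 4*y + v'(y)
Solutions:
 v(y) = C1 + k*y + y^4 - 4*y^3/3 - 2*y^2 - 3*y*atan(4*y) + 3*log(16*y^2 + 1)/8


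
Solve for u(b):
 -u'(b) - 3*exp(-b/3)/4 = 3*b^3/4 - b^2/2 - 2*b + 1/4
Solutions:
 u(b) = C1 - 3*b^4/16 + b^3/6 + b^2 - b/4 + 9*exp(-b/3)/4


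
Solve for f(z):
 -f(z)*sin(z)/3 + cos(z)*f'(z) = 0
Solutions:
 f(z) = C1/cos(z)^(1/3)


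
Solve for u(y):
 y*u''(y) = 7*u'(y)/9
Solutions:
 u(y) = C1 + C2*y^(16/9)


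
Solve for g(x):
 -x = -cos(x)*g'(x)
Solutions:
 g(x) = C1 + Integral(x/cos(x), x)


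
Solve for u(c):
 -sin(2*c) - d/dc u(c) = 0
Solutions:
 u(c) = C1 + cos(2*c)/2


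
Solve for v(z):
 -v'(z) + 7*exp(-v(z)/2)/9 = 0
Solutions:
 v(z) = 2*log(C1 + 7*z/18)


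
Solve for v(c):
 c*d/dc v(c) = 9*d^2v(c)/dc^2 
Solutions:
 v(c) = C1 + C2*erfi(sqrt(2)*c/6)


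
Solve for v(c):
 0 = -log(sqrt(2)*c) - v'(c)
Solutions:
 v(c) = C1 - c*log(c) - c*log(2)/2 + c


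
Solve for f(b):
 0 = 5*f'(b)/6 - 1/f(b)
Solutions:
 f(b) = -sqrt(C1 + 60*b)/5
 f(b) = sqrt(C1 + 60*b)/5


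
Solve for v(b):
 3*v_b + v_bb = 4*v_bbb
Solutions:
 v(b) = C1 + C2*exp(-3*b/4) + C3*exp(b)


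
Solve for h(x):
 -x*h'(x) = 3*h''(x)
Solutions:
 h(x) = C1 + C2*erf(sqrt(6)*x/6)


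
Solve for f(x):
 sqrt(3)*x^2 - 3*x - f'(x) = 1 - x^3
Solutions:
 f(x) = C1 + x^4/4 + sqrt(3)*x^3/3 - 3*x^2/2 - x


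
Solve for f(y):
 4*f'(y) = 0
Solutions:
 f(y) = C1


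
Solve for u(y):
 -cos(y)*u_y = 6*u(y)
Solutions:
 u(y) = C1*(sin(y)^3 - 3*sin(y)^2 + 3*sin(y) - 1)/(sin(y)^3 + 3*sin(y)^2 + 3*sin(y) + 1)


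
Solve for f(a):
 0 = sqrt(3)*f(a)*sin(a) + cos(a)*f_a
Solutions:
 f(a) = C1*cos(a)^(sqrt(3))


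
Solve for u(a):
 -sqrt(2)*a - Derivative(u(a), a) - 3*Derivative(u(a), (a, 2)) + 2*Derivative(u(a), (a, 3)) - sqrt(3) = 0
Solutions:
 u(a) = C1 + C2*exp(a*(3 - sqrt(17))/4) + C3*exp(a*(3 + sqrt(17))/4) - sqrt(2)*a^2/2 - sqrt(3)*a + 3*sqrt(2)*a


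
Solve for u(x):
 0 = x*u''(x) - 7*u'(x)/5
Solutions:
 u(x) = C1 + C2*x^(12/5)


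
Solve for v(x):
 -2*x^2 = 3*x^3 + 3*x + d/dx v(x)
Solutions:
 v(x) = C1 - 3*x^4/4 - 2*x^3/3 - 3*x^2/2


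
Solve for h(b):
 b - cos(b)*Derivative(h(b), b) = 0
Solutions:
 h(b) = C1 + Integral(b/cos(b), b)


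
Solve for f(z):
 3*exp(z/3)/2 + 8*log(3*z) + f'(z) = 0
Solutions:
 f(z) = C1 - 8*z*log(z) + 8*z*(1 - log(3)) - 9*exp(z/3)/2


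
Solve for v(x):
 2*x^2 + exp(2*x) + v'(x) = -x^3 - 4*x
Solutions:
 v(x) = C1 - x^4/4 - 2*x^3/3 - 2*x^2 - exp(2*x)/2


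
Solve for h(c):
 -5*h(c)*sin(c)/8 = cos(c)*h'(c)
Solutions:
 h(c) = C1*cos(c)^(5/8)


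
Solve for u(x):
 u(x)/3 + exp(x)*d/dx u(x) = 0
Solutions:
 u(x) = C1*exp(exp(-x)/3)


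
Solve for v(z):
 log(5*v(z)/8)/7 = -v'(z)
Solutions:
 -7*Integral(1/(-log(_y) - log(5) + 3*log(2)), (_y, v(z))) = C1 - z


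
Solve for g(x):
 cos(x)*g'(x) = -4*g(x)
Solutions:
 g(x) = C1*(sin(x)^2 - 2*sin(x) + 1)/(sin(x)^2 + 2*sin(x) + 1)


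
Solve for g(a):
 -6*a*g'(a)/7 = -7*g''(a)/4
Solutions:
 g(a) = C1 + C2*erfi(2*sqrt(3)*a/7)


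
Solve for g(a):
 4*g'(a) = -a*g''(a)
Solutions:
 g(a) = C1 + C2/a^3


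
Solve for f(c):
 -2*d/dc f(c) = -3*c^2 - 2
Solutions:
 f(c) = C1 + c^3/2 + c


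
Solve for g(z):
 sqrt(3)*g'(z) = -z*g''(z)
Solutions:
 g(z) = C1 + C2*z^(1 - sqrt(3))


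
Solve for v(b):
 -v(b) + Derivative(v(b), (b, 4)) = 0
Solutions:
 v(b) = C1*exp(-b) + C2*exp(b) + C3*sin(b) + C4*cos(b)


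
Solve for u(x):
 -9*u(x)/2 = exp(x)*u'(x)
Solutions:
 u(x) = C1*exp(9*exp(-x)/2)


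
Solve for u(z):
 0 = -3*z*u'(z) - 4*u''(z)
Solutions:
 u(z) = C1 + C2*erf(sqrt(6)*z/4)


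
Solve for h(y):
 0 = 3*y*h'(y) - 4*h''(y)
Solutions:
 h(y) = C1 + C2*erfi(sqrt(6)*y/4)


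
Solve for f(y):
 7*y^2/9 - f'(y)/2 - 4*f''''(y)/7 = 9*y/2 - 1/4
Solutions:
 f(y) = C1 + C4*exp(-7^(1/3)*y/2) + 14*y^3/27 - 9*y^2/2 + y/2 + (C2*sin(sqrt(3)*7^(1/3)*y/4) + C3*cos(sqrt(3)*7^(1/3)*y/4))*exp(7^(1/3)*y/4)


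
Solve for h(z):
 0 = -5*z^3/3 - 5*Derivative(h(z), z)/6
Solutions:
 h(z) = C1 - z^4/2


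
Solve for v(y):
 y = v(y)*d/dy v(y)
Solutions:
 v(y) = -sqrt(C1 + y^2)
 v(y) = sqrt(C1 + y^2)


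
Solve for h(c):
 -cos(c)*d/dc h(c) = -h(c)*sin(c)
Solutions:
 h(c) = C1/cos(c)


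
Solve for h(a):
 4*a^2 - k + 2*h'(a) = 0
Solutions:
 h(a) = C1 - 2*a^3/3 + a*k/2


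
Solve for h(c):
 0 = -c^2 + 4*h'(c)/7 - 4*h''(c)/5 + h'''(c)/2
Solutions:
 h(c) = C1 + 7*c^3/12 + 49*c^2/20 + 1519*c/400 + (C2*sin(2*sqrt(154)*c/35) + C3*cos(2*sqrt(154)*c/35))*exp(4*c/5)


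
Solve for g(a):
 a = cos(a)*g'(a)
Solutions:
 g(a) = C1 + Integral(a/cos(a), a)


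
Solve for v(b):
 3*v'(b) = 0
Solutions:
 v(b) = C1


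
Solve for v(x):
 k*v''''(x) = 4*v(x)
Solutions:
 v(x) = C1*exp(-sqrt(2)*x*(1/k)^(1/4)) + C2*exp(sqrt(2)*x*(1/k)^(1/4)) + C3*exp(-sqrt(2)*I*x*(1/k)^(1/4)) + C4*exp(sqrt(2)*I*x*(1/k)^(1/4))


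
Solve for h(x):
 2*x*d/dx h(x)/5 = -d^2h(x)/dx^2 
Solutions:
 h(x) = C1 + C2*erf(sqrt(5)*x/5)


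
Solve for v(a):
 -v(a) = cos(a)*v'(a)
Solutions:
 v(a) = C1*sqrt(sin(a) - 1)/sqrt(sin(a) + 1)


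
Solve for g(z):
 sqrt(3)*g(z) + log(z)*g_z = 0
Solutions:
 g(z) = C1*exp(-sqrt(3)*li(z))


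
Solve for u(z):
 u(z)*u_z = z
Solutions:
 u(z) = -sqrt(C1 + z^2)
 u(z) = sqrt(C1 + z^2)


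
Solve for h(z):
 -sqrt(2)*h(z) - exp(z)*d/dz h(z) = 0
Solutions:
 h(z) = C1*exp(sqrt(2)*exp(-z))


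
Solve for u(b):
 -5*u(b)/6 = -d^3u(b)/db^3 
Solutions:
 u(b) = C3*exp(5^(1/3)*6^(2/3)*b/6) + (C1*sin(2^(2/3)*3^(1/6)*5^(1/3)*b/4) + C2*cos(2^(2/3)*3^(1/6)*5^(1/3)*b/4))*exp(-5^(1/3)*6^(2/3)*b/12)


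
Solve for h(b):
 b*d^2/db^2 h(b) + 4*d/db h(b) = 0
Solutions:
 h(b) = C1 + C2/b^3


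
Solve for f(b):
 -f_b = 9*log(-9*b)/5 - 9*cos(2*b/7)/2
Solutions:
 f(b) = C1 - 9*b*log(-b)/5 - 18*b*log(3)/5 + 9*b/5 + 63*sin(2*b/7)/4


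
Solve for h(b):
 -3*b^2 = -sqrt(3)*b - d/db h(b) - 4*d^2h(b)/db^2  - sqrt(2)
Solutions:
 h(b) = C1 + C2*exp(-b/4) + b^3 - 12*b^2 - sqrt(3)*b^2/2 - sqrt(2)*b + 4*sqrt(3)*b + 96*b


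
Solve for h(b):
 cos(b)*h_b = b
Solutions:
 h(b) = C1 + Integral(b/cos(b), b)


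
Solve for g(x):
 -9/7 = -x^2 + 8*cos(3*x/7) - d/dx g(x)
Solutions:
 g(x) = C1 - x^3/3 + 9*x/7 + 56*sin(3*x/7)/3


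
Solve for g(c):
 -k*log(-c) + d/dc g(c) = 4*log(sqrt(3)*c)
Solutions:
 g(c) = C1 + c*(k + 4)*log(c) + c*(-k + I*pi*k - 4 + 2*log(3))


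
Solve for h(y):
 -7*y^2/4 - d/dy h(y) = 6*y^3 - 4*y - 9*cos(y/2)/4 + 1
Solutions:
 h(y) = C1 - 3*y^4/2 - 7*y^3/12 + 2*y^2 - y + 9*sin(y/2)/2


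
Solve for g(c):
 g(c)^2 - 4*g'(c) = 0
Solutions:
 g(c) = -4/(C1 + c)


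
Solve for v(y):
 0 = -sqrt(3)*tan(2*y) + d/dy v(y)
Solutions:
 v(y) = C1 - sqrt(3)*log(cos(2*y))/2


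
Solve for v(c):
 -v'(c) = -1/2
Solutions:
 v(c) = C1 + c/2


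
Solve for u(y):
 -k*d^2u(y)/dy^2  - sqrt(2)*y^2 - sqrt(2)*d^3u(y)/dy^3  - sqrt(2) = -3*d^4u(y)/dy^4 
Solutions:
 u(y) = C1 + C2*y + C3*exp(sqrt(2)*y*(1 - sqrt(6*k + 1))/6) + C4*exp(sqrt(2)*y*(sqrt(6*k + 1) + 1)/6) - sqrt(2)*y^4/(12*k) + sqrt(2)*y^2*(-1/2 - 3/k - 2/k^2)/k + 2*y^3/(3*k^2)


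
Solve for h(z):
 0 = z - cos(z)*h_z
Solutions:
 h(z) = C1 + Integral(z/cos(z), z)


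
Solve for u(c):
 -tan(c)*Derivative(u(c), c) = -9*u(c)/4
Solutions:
 u(c) = C1*sin(c)^(9/4)


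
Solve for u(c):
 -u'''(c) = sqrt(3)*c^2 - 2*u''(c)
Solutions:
 u(c) = C1 + C2*c + C3*exp(2*c) + sqrt(3)*c^4/24 + sqrt(3)*c^3/12 + sqrt(3)*c^2/8


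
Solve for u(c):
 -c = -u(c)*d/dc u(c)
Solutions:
 u(c) = -sqrt(C1 + c^2)
 u(c) = sqrt(C1 + c^2)


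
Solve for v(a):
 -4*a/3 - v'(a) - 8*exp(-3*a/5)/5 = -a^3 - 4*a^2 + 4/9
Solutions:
 v(a) = C1 + a^4/4 + 4*a^3/3 - 2*a^2/3 - 4*a/9 + 8*exp(-3*a/5)/3


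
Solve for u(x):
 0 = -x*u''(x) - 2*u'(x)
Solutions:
 u(x) = C1 + C2/x


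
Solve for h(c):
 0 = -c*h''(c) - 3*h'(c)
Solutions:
 h(c) = C1 + C2/c^2


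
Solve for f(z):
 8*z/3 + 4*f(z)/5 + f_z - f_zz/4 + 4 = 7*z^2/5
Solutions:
 f(z) = C1*exp(2*z*(1 - 3*sqrt(5)/5)) + C2*exp(2*z*(1 + 3*sqrt(5)/5)) + 7*z^2/4 - 185*z/24 + 275/48


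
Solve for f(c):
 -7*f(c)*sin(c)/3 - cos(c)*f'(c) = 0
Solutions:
 f(c) = C1*cos(c)^(7/3)


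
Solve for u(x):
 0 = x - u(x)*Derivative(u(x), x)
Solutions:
 u(x) = -sqrt(C1 + x^2)
 u(x) = sqrt(C1 + x^2)


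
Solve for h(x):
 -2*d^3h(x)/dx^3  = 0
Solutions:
 h(x) = C1 + C2*x + C3*x^2


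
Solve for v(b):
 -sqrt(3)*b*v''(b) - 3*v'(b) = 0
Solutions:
 v(b) = C1 + C2*b^(1 - sqrt(3))


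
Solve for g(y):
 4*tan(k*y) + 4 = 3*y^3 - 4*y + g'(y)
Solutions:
 g(y) = C1 - 3*y^4/4 + 2*y^2 + 4*y + 4*Piecewise((-log(cos(k*y))/k, Ne(k, 0)), (0, True))


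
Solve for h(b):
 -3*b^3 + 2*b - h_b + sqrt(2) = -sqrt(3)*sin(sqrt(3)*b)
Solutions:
 h(b) = C1 - 3*b^4/4 + b^2 + sqrt(2)*b - cos(sqrt(3)*b)


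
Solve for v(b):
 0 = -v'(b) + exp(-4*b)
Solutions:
 v(b) = C1 - exp(-4*b)/4


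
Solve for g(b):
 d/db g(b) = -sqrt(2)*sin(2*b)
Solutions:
 g(b) = C1 + sqrt(2)*cos(2*b)/2


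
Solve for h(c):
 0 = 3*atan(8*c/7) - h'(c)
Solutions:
 h(c) = C1 + 3*c*atan(8*c/7) - 21*log(64*c^2 + 49)/16


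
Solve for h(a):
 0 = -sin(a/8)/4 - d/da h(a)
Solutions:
 h(a) = C1 + 2*cos(a/8)


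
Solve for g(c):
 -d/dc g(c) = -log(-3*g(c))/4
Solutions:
 -4*Integral(1/(log(-_y) + log(3)), (_y, g(c))) = C1 - c


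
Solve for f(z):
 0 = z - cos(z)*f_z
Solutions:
 f(z) = C1 + Integral(z/cos(z), z)


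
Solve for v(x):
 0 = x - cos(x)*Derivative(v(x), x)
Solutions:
 v(x) = C1 + Integral(x/cos(x), x)


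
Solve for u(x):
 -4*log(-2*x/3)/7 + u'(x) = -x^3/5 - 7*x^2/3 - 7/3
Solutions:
 u(x) = C1 - x^4/20 - 7*x^3/9 + 4*x*log(-x)/7 + x*(-61 - 12*log(3) + 12*log(2))/21


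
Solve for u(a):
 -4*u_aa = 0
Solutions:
 u(a) = C1 + C2*a


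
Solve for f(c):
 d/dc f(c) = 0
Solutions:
 f(c) = C1


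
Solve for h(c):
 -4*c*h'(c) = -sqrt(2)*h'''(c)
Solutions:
 h(c) = C1 + Integral(C2*airyai(sqrt(2)*c) + C3*airybi(sqrt(2)*c), c)


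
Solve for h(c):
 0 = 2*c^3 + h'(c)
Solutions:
 h(c) = C1 - c^4/2


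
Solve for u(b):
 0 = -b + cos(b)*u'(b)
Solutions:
 u(b) = C1 + Integral(b/cos(b), b)


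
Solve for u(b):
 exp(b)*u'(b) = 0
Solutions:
 u(b) = C1


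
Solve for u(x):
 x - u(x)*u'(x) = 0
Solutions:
 u(x) = -sqrt(C1 + x^2)
 u(x) = sqrt(C1 + x^2)


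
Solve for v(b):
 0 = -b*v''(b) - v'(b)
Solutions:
 v(b) = C1 + C2*log(b)


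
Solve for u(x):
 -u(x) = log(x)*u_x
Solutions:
 u(x) = C1*exp(-li(x))


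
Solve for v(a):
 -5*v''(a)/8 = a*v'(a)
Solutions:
 v(a) = C1 + C2*erf(2*sqrt(5)*a/5)


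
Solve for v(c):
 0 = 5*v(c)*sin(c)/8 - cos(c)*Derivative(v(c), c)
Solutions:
 v(c) = C1/cos(c)^(5/8)


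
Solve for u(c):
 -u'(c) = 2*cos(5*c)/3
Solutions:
 u(c) = C1 - 2*sin(5*c)/15


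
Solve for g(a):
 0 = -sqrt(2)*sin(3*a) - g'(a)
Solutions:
 g(a) = C1 + sqrt(2)*cos(3*a)/3


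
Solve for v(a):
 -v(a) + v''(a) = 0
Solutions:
 v(a) = C1*exp(-a) + C2*exp(a)


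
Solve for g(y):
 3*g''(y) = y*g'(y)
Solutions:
 g(y) = C1 + C2*erfi(sqrt(6)*y/6)


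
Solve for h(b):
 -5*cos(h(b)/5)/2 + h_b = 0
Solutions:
 -5*b/2 - 5*log(sin(h(b)/5) - 1)/2 + 5*log(sin(h(b)/5) + 1)/2 = C1


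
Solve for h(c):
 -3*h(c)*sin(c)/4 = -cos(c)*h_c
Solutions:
 h(c) = C1/cos(c)^(3/4)


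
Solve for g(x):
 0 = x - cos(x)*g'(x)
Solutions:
 g(x) = C1 + Integral(x/cos(x), x)


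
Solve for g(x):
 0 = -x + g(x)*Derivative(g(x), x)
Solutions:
 g(x) = -sqrt(C1 + x^2)
 g(x) = sqrt(C1 + x^2)


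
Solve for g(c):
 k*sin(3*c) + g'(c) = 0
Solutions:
 g(c) = C1 + k*cos(3*c)/3


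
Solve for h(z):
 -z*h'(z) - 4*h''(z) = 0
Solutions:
 h(z) = C1 + C2*erf(sqrt(2)*z/4)


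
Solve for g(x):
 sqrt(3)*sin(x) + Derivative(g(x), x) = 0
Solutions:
 g(x) = C1 + sqrt(3)*cos(x)


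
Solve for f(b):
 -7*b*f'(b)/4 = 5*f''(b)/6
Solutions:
 f(b) = C1 + C2*erf(sqrt(105)*b/10)


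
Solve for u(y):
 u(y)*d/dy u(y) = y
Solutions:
 u(y) = -sqrt(C1 + y^2)
 u(y) = sqrt(C1 + y^2)


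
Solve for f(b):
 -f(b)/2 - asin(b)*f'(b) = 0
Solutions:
 f(b) = C1*exp(-Integral(1/asin(b), b)/2)


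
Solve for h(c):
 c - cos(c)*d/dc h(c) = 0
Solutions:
 h(c) = C1 + Integral(c/cos(c), c)


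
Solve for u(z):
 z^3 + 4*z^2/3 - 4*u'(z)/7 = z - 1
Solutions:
 u(z) = C1 + 7*z^4/16 + 7*z^3/9 - 7*z^2/8 + 7*z/4


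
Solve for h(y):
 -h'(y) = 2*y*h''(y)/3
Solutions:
 h(y) = C1 + C2/sqrt(y)


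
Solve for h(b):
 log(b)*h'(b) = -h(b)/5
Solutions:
 h(b) = C1*exp(-li(b)/5)


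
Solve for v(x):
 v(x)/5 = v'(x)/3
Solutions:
 v(x) = C1*exp(3*x/5)


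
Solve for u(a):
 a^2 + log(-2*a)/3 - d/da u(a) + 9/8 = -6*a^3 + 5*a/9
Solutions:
 u(a) = C1 + 3*a^4/2 + a^3/3 - 5*a^2/18 + a*log(-a)/3 + a*(8*log(2) + 19)/24


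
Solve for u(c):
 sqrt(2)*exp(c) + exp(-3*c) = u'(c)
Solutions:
 u(c) = C1 + sqrt(2)*exp(c) - exp(-3*c)/3


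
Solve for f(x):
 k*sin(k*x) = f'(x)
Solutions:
 f(x) = C1 - cos(k*x)


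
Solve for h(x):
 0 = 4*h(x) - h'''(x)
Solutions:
 h(x) = C3*exp(2^(2/3)*x) + (C1*sin(2^(2/3)*sqrt(3)*x/2) + C2*cos(2^(2/3)*sqrt(3)*x/2))*exp(-2^(2/3)*x/2)


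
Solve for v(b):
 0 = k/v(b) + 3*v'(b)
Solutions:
 v(b) = -sqrt(C1 - 6*b*k)/3
 v(b) = sqrt(C1 - 6*b*k)/3


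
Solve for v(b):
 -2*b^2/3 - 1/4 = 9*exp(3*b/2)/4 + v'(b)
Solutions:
 v(b) = C1 - 2*b^3/9 - b/4 - 3*exp(3*b/2)/2


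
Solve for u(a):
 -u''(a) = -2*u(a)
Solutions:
 u(a) = C1*exp(-sqrt(2)*a) + C2*exp(sqrt(2)*a)


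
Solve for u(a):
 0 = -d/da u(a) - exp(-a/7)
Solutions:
 u(a) = C1 + 7*exp(-a/7)


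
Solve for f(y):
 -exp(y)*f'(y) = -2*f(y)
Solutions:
 f(y) = C1*exp(-2*exp(-y))


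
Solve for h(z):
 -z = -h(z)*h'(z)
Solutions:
 h(z) = -sqrt(C1 + z^2)
 h(z) = sqrt(C1 + z^2)


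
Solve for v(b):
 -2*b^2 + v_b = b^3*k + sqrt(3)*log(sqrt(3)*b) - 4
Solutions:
 v(b) = C1 + b^4*k/4 + 2*b^3/3 + sqrt(3)*b*log(b) - 4*b - sqrt(3)*b + sqrt(3)*b*log(3)/2


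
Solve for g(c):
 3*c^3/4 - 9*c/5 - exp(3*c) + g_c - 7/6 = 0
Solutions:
 g(c) = C1 - 3*c^4/16 + 9*c^2/10 + 7*c/6 + exp(3*c)/3


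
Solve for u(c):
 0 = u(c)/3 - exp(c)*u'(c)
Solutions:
 u(c) = C1*exp(-exp(-c)/3)


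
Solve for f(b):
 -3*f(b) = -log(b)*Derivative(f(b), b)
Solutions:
 f(b) = C1*exp(3*li(b))


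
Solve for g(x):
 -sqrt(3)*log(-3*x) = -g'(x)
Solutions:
 g(x) = C1 + sqrt(3)*x*log(-x) + sqrt(3)*x*(-1 + log(3))


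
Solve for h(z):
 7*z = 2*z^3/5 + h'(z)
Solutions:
 h(z) = C1 - z^4/10 + 7*z^2/2


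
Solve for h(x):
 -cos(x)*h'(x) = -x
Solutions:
 h(x) = C1 + Integral(x/cos(x), x)


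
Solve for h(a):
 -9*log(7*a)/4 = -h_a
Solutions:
 h(a) = C1 + 9*a*log(a)/4 - 9*a/4 + 9*a*log(7)/4


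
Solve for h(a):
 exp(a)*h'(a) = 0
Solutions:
 h(a) = C1


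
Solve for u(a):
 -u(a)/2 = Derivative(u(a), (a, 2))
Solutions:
 u(a) = C1*sin(sqrt(2)*a/2) + C2*cos(sqrt(2)*a/2)


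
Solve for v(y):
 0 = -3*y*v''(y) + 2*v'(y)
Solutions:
 v(y) = C1 + C2*y^(5/3)


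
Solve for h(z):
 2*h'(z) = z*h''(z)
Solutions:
 h(z) = C1 + C2*z^3


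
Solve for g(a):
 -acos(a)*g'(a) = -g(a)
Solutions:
 g(a) = C1*exp(Integral(1/acos(a), a))


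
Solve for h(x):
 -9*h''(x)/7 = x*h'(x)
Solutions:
 h(x) = C1 + C2*erf(sqrt(14)*x/6)


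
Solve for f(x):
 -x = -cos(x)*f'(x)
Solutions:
 f(x) = C1 + Integral(x/cos(x), x)


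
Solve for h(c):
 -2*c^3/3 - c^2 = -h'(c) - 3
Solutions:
 h(c) = C1 + c^4/6 + c^3/3 - 3*c


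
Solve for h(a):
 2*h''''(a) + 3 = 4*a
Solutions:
 h(a) = C1 + C2*a + C3*a^2 + C4*a^3 + a^5/60 - a^4/16


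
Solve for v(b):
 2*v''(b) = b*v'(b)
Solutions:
 v(b) = C1 + C2*erfi(b/2)


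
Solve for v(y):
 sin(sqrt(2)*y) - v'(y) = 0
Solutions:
 v(y) = C1 - sqrt(2)*cos(sqrt(2)*y)/2


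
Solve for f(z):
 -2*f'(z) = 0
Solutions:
 f(z) = C1


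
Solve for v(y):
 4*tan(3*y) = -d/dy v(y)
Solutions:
 v(y) = C1 + 4*log(cos(3*y))/3


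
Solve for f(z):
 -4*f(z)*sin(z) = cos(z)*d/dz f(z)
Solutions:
 f(z) = C1*cos(z)^4


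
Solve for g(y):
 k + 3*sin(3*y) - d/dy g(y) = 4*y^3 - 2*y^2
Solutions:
 g(y) = C1 + k*y - y^4 + 2*y^3/3 - cos(3*y)


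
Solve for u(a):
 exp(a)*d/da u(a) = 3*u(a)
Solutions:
 u(a) = C1*exp(-3*exp(-a))


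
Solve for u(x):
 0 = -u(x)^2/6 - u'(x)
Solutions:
 u(x) = 6/(C1 + x)


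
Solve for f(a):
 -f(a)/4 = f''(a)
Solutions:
 f(a) = C1*sin(a/2) + C2*cos(a/2)


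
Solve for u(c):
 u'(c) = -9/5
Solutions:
 u(c) = C1 - 9*c/5


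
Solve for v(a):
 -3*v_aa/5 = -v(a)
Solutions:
 v(a) = C1*exp(-sqrt(15)*a/3) + C2*exp(sqrt(15)*a/3)


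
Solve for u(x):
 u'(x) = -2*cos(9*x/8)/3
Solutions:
 u(x) = C1 - 16*sin(9*x/8)/27


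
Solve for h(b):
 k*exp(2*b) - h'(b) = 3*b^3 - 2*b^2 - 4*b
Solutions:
 h(b) = C1 - 3*b^4/4 + 2*b^3/3 + 2*b^2 + k*exp(2*b)/2


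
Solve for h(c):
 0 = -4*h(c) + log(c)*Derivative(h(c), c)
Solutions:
 h(c) = C1*exp(4*li(c))


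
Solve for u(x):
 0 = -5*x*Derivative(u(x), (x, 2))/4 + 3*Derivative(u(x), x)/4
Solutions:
 u(x) = C1 + C2*x^(8/5)


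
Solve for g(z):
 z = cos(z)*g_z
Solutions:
 g(z) = C1 + Integral(z/cos(z), z)


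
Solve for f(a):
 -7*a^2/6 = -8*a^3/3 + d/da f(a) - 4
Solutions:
 f(a) = C1 + 2*a^4/3 - 7*a^3/18 + 4*a


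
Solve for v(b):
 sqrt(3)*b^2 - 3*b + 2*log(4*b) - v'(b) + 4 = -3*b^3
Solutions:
 v(b) = C1 + 3*b^4/4 + sqrt(3)*b^3/3 - 3*b^2/2 + 2*b*log(b) + 2*b + 4*b*log(2)


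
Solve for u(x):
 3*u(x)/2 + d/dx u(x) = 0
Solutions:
 u(x) = C1*exp(-3*x/2)


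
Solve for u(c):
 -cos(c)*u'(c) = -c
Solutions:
 u(c) = C1 + Integral(c/cos(c), c)


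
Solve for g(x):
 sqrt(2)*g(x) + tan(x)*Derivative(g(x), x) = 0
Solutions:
 g(x) = C1/sin(x)^(sqrt(2))


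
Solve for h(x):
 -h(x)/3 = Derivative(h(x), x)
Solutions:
 h(x) = C1*exp(-x/3)


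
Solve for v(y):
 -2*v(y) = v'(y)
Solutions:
 v(y) = C1*exp(-2*y)


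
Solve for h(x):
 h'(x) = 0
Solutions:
 h(x) = C1


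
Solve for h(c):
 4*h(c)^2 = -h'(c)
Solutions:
 h(c) = 1/(C1 + 4*c)


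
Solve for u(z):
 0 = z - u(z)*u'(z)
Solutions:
 u(z) = -sqrt(C1 + z^2)
 u(z) = sqrt(C1 + z^2)


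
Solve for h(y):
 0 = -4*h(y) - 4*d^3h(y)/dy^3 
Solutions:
 h(y) = C3*exp(-y) + (C1*sin(sqrt(3)*y/2) + C2*cos(sqrt(3)*y/2))*exp(y/2)


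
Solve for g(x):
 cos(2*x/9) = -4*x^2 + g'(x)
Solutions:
 g(x) = C1 + 4*x^3/3 + 9*sin(2*x/9)/2


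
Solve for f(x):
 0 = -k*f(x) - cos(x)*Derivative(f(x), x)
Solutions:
 f(x) = C1*exp(k*(log(sin(x) - 1) - log(sin(x) + 1))/2)


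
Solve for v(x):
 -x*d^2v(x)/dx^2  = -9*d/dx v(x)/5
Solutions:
 v(x) = C1 + C2*x^(14/5)


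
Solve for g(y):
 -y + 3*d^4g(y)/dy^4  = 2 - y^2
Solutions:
 g(y) = C1 + C2*y + C3*y^2 + C4*y^3 - y^6/1080 + y^5/360 + y^4/36


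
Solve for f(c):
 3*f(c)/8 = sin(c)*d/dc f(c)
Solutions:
 f(c) = C1*(cos(c) - 1)^(3/16)/(cos(c) + 1)^(3/16)


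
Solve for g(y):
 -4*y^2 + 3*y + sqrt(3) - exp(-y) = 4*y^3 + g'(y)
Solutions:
 g(y) = C1 - y^4 - 4*y^3/3 + 3*y^2/2 + sqrt(3)*y + exp(-y)


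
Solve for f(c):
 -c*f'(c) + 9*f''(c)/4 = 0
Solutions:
 f(c) = C1 + C2*erfi(sqrt(2)*c/3)


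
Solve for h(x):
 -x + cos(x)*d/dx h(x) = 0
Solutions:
 h(x) = C1 + Integral(x/cos(x), x)


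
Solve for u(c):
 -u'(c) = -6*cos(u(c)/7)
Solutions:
 -6*c - 7*log(sin(u(c)/7) - 1)/2 + 7*log(sin(u(c)/7) + 1)/2 = C1


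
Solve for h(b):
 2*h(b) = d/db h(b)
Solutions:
 h(b) = C1*exp(2*b)


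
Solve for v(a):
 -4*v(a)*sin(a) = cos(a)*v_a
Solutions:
 v(a) = C1*cos(a)^4


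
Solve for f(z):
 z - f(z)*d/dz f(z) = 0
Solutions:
 f(z) = -sqrt(C1 + z^2)
 f(z) = sqrt(C1 + z^2)


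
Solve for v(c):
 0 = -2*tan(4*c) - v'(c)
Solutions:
 v(c) = C1 + log(cos(4*c))/2


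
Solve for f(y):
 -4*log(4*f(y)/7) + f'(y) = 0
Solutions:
 -Integral(1/(log(_y) - log(7) + 2*log(2)), (_y, f(y)))/4 = C1 - y


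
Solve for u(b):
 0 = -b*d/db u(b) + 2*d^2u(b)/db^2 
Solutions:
 u(b) = C1 + C2*erfi(b/2)


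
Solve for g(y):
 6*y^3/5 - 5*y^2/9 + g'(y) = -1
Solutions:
 g(y) = C1 - 3*y^4/10 + 5*y^3/27 - y


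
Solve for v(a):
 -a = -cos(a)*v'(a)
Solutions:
 v(a) = C1 + Integral(a/cos(a), a)


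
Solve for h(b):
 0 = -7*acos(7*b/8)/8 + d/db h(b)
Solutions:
 h(b) = C1 + 7*b*acos(7*b/8)/8 - sqrt(64 - 49*b^2)/8


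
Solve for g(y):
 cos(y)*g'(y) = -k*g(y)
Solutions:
 g(y) = C1*exp(k*(log(sin(y) - 1) - log(sin(y) + 1))/2)


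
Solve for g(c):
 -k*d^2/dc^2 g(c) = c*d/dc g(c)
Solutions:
 g(c) = C1 + C2*sqrt(k)*erf(sqrt(2)*c*sqrt(1/k)/2)


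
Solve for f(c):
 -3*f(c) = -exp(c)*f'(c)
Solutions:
 f(c) = C1*exp(-3*exp(-c))


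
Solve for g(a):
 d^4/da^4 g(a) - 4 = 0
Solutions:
 g(a) = C1 + C2*a + C3*a^2 + C4*a^3 + a^4/6


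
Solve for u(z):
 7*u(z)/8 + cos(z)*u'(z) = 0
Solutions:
 u(z) = C1*(sin(z) - 1)^(7/16)/(sin(z) + 1)^(7/16)


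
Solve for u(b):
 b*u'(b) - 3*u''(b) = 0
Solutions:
 u(b) = C1 + C2*erfi(sqrt(6)*b/6)


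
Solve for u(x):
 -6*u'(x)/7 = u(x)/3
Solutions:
 u(x) = C1*exp(-7*x/18)


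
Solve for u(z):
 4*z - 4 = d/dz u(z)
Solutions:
 u(z) = C1 + 2*z^2 - 4*z


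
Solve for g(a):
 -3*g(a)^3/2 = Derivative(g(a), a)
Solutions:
 g(a) = -sqrt(-1/(C1 - 3*a))
 g(a) = sqrt(-1/(C1 - 3*a))


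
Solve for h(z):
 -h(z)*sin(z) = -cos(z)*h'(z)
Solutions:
 h(z) = C1/cos(z)


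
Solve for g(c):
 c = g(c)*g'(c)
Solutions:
 g(c) = -sqrt(C1 + c^2)
 g(c) = sqrt(C1 + c^2)


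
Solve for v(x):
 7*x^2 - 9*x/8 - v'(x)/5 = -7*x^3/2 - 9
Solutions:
 v(x) = C1 + 35*x^4/8 + 35*x^3/3 - 45*x^2/16 + 45*x


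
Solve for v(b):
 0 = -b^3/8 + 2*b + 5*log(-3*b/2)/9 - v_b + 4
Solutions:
 v(b) = C1 - b^4/32 + b^2 + 5*b*log(-b)/9 + b*(-5*log(2) + 5*log(3) + 31)/9


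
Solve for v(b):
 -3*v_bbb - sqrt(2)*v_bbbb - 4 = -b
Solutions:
 v(b) = C1 + C2*b + C3*b^2 + C4*exp(-3*sqrt(2)*b/2) + b^4/72 + b^3*(-12 - sqrt(2))/54


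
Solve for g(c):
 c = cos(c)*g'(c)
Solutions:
 g(c) = C1 + Integral(c/cos(c), c)


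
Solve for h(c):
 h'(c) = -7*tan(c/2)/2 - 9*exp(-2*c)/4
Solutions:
 h(c) = C1 - 7*log(tan(c/2)^2 + 1)/2 + 9*exp(-2*c)/8


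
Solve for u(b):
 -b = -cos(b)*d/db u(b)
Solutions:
 u(b) = C1 + Integral(b/cos(b), b)


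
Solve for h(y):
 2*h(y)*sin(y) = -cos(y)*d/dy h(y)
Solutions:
 h(y) = C1*cos(y)^2


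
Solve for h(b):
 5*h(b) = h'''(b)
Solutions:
 h(b) = C3*exp(5^(1/3)*b) + (C1*sin(sqrt(3)*5^(1/3)*b/2) + C2*cos(sqrt(3)*5^(1/3)*b/2))*exp(-5^(1/3)*b/2)


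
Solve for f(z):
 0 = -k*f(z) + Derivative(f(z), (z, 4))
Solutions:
 f(z) = C1*exp(-k^(1/4)*z) + C2*exp(k^(1/4)*z) + C3*exp(-I*k^(1/4)*z) + C4*exp(I*k^(1/4)*z)


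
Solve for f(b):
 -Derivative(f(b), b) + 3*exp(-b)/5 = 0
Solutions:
 f(b) = C1 - 3*exp(-b)/5


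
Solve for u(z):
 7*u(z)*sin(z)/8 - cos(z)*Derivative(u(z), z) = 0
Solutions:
 u(z) = C1/cos(z)^(7/8)


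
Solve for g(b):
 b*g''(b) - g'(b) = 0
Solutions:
 g(b) = C1 + C2*b^2


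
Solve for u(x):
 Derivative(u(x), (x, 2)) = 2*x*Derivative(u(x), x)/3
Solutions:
 u(x) = C1 + C2*erfi(sqrt(3)*x/3)


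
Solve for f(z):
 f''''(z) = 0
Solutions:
 f(z) = C1 + C2*z + C3*z^2 + C4*z^3


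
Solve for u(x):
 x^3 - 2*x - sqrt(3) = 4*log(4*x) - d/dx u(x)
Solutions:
 u(x) = C1 - x^4/4 + x^2 + 4*x*log(x) - 4*x + sqrt(3)*x + x*log(256)


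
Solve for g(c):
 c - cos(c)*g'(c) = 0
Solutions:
 g(c) = C1 + Integral(c/cos(c), c)


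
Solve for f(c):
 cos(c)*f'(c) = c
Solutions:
 f(c) = C1 + Integral(c/cos(c), c)


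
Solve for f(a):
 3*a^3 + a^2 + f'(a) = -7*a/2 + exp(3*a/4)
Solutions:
 f(a) = C1 - 3*a^4/4 - a^3/3 - 7*a^2/4 + 4*exp(3*a/4)/3


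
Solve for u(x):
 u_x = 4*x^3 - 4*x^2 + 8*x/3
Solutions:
 u(x) = C1 + x^4 - 4*x^3/3 + 4*x^2/3


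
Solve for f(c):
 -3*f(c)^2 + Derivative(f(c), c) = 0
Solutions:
 f(c) = -1/(C1 + 3*c)


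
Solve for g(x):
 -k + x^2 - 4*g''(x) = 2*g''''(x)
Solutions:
 g(x) = C1 + C2*x + C3*sin(sqrt(2)*x) + C4*cos(sqrt(2)*x) + x^4/48 + x^2*(-k - 1)/8


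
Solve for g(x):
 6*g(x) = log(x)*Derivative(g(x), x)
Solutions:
 g(x) = C1*exp(6*li(x))


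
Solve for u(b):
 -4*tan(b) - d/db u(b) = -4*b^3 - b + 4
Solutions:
 u(b) = C1 + b^4 + b^2/2 - 4*b + 4*log(cos(b))


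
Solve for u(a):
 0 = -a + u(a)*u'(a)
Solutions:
 u(a) = -sqrt(C1 + a^2)
 u(a) = sqrt(C1 + a^2)


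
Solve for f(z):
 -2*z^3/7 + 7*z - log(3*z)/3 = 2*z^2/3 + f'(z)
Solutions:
 f(z) = C1 - z^4/14 - 2*z^3/9 + 7*z^2/2 - z*log(z)/3 - z*log(3)/3 + z/3


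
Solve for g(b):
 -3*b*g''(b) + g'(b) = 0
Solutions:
 g(b) = C1 + C2*b^(4/3)


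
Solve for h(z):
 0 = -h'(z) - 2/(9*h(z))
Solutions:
 h(z) = -sqrt(C1 - 4*z)/3
 h(z) = sqrt(C1 - 4*z)/3


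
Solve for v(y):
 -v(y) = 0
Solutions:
 v(y) = 0


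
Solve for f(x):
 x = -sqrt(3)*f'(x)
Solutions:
 f(x) = C1 - sqrt(3)*x^2/6


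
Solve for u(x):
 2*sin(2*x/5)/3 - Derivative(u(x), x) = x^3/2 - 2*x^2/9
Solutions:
 u(x) = C1 - x^4/8 + 2*x^3/27 - 5*cos(2*x/5)/3


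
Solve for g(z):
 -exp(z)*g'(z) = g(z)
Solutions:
 g(z) = C1*exp(exp(-z))


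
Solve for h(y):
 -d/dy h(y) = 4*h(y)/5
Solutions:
 h(y) = C1*exp(-4*y/5)


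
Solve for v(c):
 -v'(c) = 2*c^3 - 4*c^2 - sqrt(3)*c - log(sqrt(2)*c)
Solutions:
 v(c) = C1 - c^4/2 + 4*c^3/3 + sqrt(3)*c^2/2 + c*log(c) - c + c*log(2)/2


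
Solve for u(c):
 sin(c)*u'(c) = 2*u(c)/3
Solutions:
 u(c) = C1*(cos(c) - 1)^(1/3)/(cos(c) + 1)^(1/3)


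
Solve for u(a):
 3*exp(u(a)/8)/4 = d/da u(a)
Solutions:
 u(a) = 8*log(-1/(C1 + 3*a)) + 40*log(2)


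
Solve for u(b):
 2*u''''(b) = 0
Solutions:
 u(b) = C1 + C2*b + C3*b^2 + C4*b^3


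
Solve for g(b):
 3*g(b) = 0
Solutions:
 g(b) = 0


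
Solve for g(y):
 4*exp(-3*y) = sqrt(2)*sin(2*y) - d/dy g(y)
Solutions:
 g(y) = C1 - sqrt(2)*cos(2*y)/2 + 4*exp(-3*y)/3


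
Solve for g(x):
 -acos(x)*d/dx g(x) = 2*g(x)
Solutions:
 g(x) = C1*exp(-2*Integral(1/acos(x), x))


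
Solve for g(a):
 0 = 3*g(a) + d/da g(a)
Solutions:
 g(a) = C1*exp(-3*a)


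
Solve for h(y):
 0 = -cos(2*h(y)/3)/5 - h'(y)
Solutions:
 y/5 - 3*log(sin(2*h(y)/3) - 1)/4 + 3*log(sin(2*h(y)/3) + 1)/4 = C1


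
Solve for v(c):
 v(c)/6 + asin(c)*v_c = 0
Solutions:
 v(c) = C1*exp(-Integral(1/asin(c), c)/6)


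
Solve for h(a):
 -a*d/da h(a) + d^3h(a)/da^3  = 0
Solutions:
 h(a) = C1 + Integral(C2*airyai(a) + C3*airybi(a), a)


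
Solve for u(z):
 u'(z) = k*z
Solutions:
 u(z) = C1 + k*z^2/2


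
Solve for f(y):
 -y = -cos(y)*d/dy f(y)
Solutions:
 f(y) = C1 + Integral(y/cos(y), y)


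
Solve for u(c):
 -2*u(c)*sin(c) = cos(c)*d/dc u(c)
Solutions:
 u(c) = C1*cos(c)^2


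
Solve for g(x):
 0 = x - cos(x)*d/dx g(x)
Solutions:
 g(x) = C1 + Integral(x/cos(x), x)


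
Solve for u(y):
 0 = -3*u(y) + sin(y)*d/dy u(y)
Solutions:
 u(y) = C1*(cos(y) - 1)^(3/2)/(cos(y) + 1)^(3/2)


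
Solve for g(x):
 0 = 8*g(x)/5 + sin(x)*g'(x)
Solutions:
 g(x) = C1*(cos(x) + 1)^(4/5)/(cos(x) - 1)^(4/5)


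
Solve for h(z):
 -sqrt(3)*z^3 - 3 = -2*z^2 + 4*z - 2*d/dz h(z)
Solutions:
 h(z) = C1 + sqrt(3)*z^4/8 - z^3/3 + z^2 + 3*z/2


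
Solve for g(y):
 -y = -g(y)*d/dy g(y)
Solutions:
 g(y) = -sqrt(C1 + y^2)
 g(y) = sqrt(C1 + y^2)


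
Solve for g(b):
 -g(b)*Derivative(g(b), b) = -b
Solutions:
 g(b) = -sqrt(C1 + b^2)
 g(b) = sqrt(C1 + b^2)


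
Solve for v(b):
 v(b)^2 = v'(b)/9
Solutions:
 v(b) = -1/(C1 + 9*b)


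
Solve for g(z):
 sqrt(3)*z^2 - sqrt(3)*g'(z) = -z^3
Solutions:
 g(z) = C1 + sqrt(3)*z^4/12 + z^3/3


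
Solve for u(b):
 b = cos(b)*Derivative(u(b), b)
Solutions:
 u(b) = C1 + Integral(b/cos(b), b)


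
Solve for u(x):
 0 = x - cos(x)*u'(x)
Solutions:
 u(x) = C1 + Integral(x/cos(x), x)


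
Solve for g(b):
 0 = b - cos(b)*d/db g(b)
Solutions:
 g(b) = C1 + Integral(b/cos(b), b)


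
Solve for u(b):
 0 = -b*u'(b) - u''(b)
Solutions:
 u(b) = C1 + C2*erf(sqrt(2)*b/2)


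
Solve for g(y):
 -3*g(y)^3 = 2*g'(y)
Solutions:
 g(y) = -sqrt(-1/(C1 - 3*y))
 g(y) = sqrt(-1/(C1 - 3*y))


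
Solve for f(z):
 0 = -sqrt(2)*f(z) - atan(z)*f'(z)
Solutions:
 f(z) = C1*exp(-sqrt(2)*Integral(1/atan(z), z))


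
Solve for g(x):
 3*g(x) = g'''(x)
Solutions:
 g(x) = C3*exp(3^(1/3)*x) + (C1*sin(3^(5/6)*x/2) + C2*cos(3^(5/6)*x/2))*exp(-3^(1/3)*x/2)


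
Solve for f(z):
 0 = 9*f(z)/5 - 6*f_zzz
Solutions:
 f(z) = C3*exp(10^(2/3)*3^(1/3)*z/10) + (C1*sin(10^(2/3)*3^(5/6)*z/20) + C2*cos(10^(2/3)*3^(5/6)*z/20))*exp(-10^(2/3)*3^(1/3)*z/20)


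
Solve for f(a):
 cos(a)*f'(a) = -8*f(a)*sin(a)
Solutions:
 f(a) = C1*cos(a)^8


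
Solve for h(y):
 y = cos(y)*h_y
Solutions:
 h(y) = C1 + Integral(y/cos(y), y)


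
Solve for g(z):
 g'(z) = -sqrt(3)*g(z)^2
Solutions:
 g(z) = 1/(C1 + sqrt(3)*z)


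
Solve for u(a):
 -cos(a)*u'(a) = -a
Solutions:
 u(a) = C1 + Integral(a/cos(a), a)


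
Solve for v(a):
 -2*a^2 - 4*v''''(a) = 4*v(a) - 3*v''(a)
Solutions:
 v(a) = -a^2/2 + (C1*sin(a*sin(atan(sqrt(55)/3)/2)) + C2*cos(a*sin(atan(sqrt(55)/3)/2)))*exp(-a*cos(atan(sqrt(55)/3)/2)) + (C3*sin(a*sin(atan(sqrt(55)/3)/2)) + C4*cos(a*sin(atan(sqrt(55)/3)/2)))*exp(a*cos(atan(sqrt(55)/3)/2)) - 3/4


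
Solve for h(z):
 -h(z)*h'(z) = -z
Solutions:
 h(z) = -sqrt(C1 + z^2)
 h(z) = sqrt(C1 + z^2)


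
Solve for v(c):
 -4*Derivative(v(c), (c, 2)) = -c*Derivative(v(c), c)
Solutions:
 v(c) = C1 + C2*erfi(sqrt(2)*c/4)


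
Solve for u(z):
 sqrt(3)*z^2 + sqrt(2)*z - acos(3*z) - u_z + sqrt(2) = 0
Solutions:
 u(z) = C1 + sqrt(3)*z^3/3 + sqrt(2)*z^2/2 - z*acos(3*z) + sqrt(2)*z + sqrt(1 - 9*z^2)/3


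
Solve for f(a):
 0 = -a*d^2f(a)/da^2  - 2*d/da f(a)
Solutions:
 f(a) = C1 + C2/a


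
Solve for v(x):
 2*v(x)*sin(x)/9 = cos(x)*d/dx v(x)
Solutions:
 v(x) = C1/cos(x)^(2/9)


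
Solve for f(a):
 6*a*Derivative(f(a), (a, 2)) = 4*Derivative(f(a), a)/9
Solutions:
 f(a) = C1 + C2*a^(29/27)


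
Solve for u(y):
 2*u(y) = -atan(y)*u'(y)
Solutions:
 u(y) = C1*exp(-2*Integral(1/atan(y), y))


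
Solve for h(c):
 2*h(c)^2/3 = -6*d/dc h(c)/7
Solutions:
 h(c) = 9/(C1 + 7*c)


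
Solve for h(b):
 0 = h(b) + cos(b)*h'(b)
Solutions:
 h(b) = C1*sqrt(sin(b) - 1)/sqrt(sin(b) + 1)


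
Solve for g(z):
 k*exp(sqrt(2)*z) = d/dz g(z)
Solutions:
 g(z) = C1 + sqrt(2)*k*exp(sqrt(2)*z)/2


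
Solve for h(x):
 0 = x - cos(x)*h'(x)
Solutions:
 h(x) = C1 + Integral(x/cos(x), x)


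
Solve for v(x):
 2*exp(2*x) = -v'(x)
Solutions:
 v(x) = C1 - exp(2*x)


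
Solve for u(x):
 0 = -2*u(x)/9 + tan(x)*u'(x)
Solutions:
 u(x) = C1*sin(x)^(2/9)


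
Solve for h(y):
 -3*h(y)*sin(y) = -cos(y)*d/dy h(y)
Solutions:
 h(y) = C1/cos(y)^3


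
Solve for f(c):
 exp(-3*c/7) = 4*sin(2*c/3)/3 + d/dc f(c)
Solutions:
 f(c) = C1 + 2*cos(2*c/3) - 7*exp(-3*c/7)/3


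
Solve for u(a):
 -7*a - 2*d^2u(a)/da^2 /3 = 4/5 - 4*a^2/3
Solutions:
 u(a) = C1 + C2*a + a^4/6 - 7*a^3/4 - 3*a^2/5


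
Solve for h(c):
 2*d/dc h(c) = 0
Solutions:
 h(c) = C1


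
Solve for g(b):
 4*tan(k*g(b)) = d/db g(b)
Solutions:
 g(b) = Piecewise((-asin(exp(C1*k + 4*b*k))/k + pi/k, Ne(k, 0)), (nan, True))
 g(b) = Piecewise((asin(exp(C1*k + 4*b*k))/k, Ne(k, 0)), (nan, True))


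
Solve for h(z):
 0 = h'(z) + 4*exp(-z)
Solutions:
 h(z) = C1 + 4*exp(-z)


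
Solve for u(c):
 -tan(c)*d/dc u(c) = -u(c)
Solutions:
 u(c) = C1*sin(c)


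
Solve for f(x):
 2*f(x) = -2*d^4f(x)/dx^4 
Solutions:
 f(x) = (C1*sin(sqrt(2)*x/2) + C2*cos(sqrt(2)*x/2))*exp(-sqrt(2)*x/2) + (C3*sin(sqrt(2)*x/2) + C4*cos(sqrt(2)*x/2))*exp(sqrt(2)*x/2)


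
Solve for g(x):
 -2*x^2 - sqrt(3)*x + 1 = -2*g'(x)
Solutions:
 g(x) = C1 + x^3/3 + sqrt(3)*x^2/4 - x/2


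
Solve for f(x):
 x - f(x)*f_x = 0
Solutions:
 f(x) = -sqrt(C1 + x^2)
 f(x) = sqrt(C1 + x^2)


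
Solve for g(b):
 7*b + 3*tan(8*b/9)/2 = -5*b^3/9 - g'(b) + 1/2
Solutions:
 g(b) = C1 - 5*b^4/36 - 7*b^2/2 + b/2 + 27*log(cos(8*b/9))/16


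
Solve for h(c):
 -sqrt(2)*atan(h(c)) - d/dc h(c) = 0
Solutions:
 Integral(1/atan(_y), (_y, h(c))) = C1 - sqrt(2)*c


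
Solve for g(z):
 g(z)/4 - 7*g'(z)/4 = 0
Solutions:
 g(z) = C1*exp(z/7)


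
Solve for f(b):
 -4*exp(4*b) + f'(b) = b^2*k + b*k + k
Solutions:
 f(b) = C1 + b^3*k/3 + b^2*k/2 + b*k + exp(4*b)


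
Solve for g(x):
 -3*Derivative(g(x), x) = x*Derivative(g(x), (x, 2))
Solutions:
 g(x) = C1 + C2/x^2


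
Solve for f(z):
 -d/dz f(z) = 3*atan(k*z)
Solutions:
 f(z) = C1 - 3*Piecewise((z*atan(k*z) - log(k^2*z^2 + 1)/(2*k), Ne(k, 0)), (0, True))


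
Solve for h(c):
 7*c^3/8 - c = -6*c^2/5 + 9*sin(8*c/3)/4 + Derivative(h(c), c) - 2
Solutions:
 h(c) = C1 + 7*c^4/32 + 2*c^3/5 - c^2/2 + 2*c + 27*cos(8*c/3)/32


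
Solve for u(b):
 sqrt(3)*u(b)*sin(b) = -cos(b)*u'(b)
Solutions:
 u(b) = C1*cos(b)^(sqrt(3))


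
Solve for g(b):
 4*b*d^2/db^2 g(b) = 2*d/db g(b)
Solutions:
 g(b) = C1 + C2*b^(3/2)


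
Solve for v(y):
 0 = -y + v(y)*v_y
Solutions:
 v(y) = -sqrt(C1 + y^2)
 v(y) = sqrt(C1 + y^2)


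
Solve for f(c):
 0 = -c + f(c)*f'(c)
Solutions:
 f(c) = -sqrt(C1 + c^2)
 f(c) = sqrt(C1 + c^2)


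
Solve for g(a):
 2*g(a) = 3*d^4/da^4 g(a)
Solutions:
 g(a) = C1*exp(-2^(1/4)*3^(3/4)*a/3) + C2*exp(2^(1/4)*3^(3/4)*a/3) + C3*sin(2^(1/4)*3^(3/4)*a/3) + C4*cos(2^(1/4)*3^(3/4)*a/3)


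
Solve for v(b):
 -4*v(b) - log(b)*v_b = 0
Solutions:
 v(b) = C1*exp(-4*li(b))


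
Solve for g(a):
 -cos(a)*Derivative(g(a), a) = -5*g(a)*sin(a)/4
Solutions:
 g(a) = C1/cos(a)^(5/4)


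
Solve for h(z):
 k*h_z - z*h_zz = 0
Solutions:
 h(z) = C1 + z^(re(k) + 1)*(C2*sin(log(z)*Abs(im(k))) + C3*cos(log(z)*im(k)))


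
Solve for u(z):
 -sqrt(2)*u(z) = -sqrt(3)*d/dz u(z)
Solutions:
 u(z) = C1*exp(sqrt(6)*z/3)


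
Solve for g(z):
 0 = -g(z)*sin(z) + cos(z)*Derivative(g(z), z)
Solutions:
 g(z) = C1/cos(z)


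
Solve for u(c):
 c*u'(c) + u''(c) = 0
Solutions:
 u(c) = C1 + C2*erf(sqrt(2)*c/2)


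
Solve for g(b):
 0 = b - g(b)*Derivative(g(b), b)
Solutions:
 g(b) = -sqrt(C1 + b^2)
 g(b) = sqrt(C1 + b^2)


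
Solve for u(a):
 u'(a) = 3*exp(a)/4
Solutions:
 u(a) = C1 + 3*exp(a)/4


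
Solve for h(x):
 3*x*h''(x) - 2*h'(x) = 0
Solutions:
 h(x) = C1 + C2*x^(5/3)


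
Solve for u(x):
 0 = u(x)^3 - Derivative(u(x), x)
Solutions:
 u(x) = -sqrt(2)*sqrt(-1/(C1 + x))/2
 u(x) = sqrt(2)*sqrt(-1/(C1 + x))/2


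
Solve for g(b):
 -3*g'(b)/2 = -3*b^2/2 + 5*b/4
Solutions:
 g(b) = C1 + b^3/3 - 5*b^2/12


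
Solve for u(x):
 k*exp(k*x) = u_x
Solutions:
 u(x) = C1 + exp(k*x)


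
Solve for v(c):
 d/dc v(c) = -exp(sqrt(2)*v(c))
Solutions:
 v(c) = sqrt(2)*(2*log(1/(C1 + c)) - log(2))/4


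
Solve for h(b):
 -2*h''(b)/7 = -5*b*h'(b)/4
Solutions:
 h(b) = C1 + C2*erfi(sqrt(35)*b/4)


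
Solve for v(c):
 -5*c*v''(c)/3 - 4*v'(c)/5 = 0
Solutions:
 v(c) = C1 + C2*c^(13/25)


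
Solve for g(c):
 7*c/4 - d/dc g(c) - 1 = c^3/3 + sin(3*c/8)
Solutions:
 g(c) = C1 - c^4/12 + 7*c^2/8 - c + 8*cos(3*c/8)/3


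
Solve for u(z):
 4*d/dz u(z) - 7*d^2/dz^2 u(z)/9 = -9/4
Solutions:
 u(z) = C1 + C2*exp(36*z/7) - 9*z/16


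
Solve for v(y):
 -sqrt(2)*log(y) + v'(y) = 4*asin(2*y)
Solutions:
 v(y) = C1 + sqrt(2)*y*(log(y) - 1) + 4*y*asin(2*y) + 2*sqrt(1 - 4*y^2)


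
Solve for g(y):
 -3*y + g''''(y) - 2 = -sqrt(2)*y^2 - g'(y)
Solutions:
 g(y) = C1 + C4*exp(-y) - sqrt(2)*y^3/3 + 3*y^2/2 + 2*y + (C2*sin(sqrt(3)*y/2) + C3*cos(sqrt(3)*y/2))*exp(y/2)


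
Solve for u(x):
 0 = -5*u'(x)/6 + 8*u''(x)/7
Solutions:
 u(x) = C1 + C2*exp(35*x/48)


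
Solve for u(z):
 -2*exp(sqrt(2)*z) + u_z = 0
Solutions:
 u(z) = C1 + sqrt(2)*exp(sqrt(2)*z)


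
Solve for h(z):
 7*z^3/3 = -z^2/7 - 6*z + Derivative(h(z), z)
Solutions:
 h(z) = C1 + 7*z^4/12 + z^3/21 + 3*z^2


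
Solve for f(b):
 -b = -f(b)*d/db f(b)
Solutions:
 f(b) = -sqrt(C1 + b^2)
 f(b) = sqrt(C1 + b^2)


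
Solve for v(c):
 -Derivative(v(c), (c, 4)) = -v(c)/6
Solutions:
 v(c) = C1*exp(-6^(3/4)*c/6) + C2*exp(6^(3/4)*c/6) + C3*sin(6^(3/4)*c/6) + C4*cos(6^(3/4)*c/6)


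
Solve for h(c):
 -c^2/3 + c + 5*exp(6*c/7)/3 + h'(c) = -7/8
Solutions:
 h(c) = C1 + c^3/9 - c^2/2 - 7*c/8 - 35*exp(6*c/7)/18


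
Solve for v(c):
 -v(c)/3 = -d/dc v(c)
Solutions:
 v(c) = C1*exp(c/3)


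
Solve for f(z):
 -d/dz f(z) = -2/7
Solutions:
 f(z) = C1 + 2*z/7


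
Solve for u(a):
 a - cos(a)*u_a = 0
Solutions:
 u(a) = C1 + Integral(a/cos(a), a)


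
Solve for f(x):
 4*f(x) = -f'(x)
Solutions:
 f(x) = C1*exp(-4*x)
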